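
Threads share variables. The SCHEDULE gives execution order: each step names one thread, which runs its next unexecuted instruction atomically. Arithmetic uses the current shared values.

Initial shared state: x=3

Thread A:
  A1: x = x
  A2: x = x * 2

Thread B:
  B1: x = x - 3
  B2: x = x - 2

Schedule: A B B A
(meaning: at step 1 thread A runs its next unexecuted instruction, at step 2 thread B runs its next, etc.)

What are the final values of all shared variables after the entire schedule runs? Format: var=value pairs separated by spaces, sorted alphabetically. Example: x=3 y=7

Answer: x=-4

Derivation:
Step 1: thread A executes A1 (x = x). Shared: x=3. PCs: A@1 B@0
Step 2: thread B executes B1 (x = x - 3). Shared: x=0. PCs: A@1 B@1
Step 3: thread B executes B2 (x = x - 2). Shared: x=-2. PCs: A@1 B@2
Step 4: thread A executes A2 (x = x * 2). Shared: x=-4. PCs: A@2 B@2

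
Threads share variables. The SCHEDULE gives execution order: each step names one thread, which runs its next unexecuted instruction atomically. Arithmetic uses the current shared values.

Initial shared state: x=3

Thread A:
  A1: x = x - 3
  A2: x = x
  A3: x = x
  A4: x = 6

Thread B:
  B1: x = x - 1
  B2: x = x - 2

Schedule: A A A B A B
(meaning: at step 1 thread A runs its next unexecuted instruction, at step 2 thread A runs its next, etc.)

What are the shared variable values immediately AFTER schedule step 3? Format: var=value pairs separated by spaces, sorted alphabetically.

Step 1: thread A executes A1 (x = x - 3). Shared: x=0. PCs: A@1 B@0
Step 2: thread A executes A2 (x = x). Shared: x=0. PCs: A@2 B@0
Step 3: thread A executes A3 (x = x). Shared: x=0. PCs: A@3 B@0

Answer: x=0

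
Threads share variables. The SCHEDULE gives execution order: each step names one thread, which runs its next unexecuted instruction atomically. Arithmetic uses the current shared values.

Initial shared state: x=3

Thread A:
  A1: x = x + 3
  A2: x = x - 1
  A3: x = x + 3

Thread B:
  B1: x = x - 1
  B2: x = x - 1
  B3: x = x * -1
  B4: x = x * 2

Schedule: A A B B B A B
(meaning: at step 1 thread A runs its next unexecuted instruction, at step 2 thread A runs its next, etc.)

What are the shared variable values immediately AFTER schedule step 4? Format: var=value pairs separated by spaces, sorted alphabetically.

Answer: x=3

Derivation:
Step 1: thread A executes A1 (x = x + 3). Shared: x=6. PCs: A@1 B@0
Step 2: thread A executes A2 (x = x - 1). Shared: x=5. PCs: A@2 B@0
Step 3: thread B executes B1 (x = x - 1). Shared: x=4. PCs: A@2 B@1
Step 4: thread B executes B2 (x = x - 1). Shared: x=3. PCs: A@2 B@2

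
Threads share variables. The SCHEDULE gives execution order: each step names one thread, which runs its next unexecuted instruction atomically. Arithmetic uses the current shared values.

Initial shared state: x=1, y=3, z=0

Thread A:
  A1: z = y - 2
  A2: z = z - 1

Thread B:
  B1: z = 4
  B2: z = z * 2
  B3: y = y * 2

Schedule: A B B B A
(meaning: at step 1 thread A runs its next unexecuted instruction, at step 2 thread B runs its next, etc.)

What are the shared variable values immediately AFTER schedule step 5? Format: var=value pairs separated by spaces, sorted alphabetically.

Answer: x=1 y=6 z=7

Derivation:
Step 1: thread A executes A1 (z = y - 2). Shared: x=1 y=3 z=1. PCs: A@1 B@0
Step 2: thread B executes B1 (z = 4). Shared: x=1 y=3 z=4. PCs: A@1 B@1
Step 3: thread B executes B2 (z = z * 2). Shared: x=1 y=3 z=8. PCs: A@1 B@2
Step 4: thread B executes B3 (y = y * 2). Shared: x=1 y=6 z=8. PCs: A@1 B@3
Step 5: thread A executes A2 (z = z - 1). Shared: x=1 y=6 z=7. PCs: A@2 B@3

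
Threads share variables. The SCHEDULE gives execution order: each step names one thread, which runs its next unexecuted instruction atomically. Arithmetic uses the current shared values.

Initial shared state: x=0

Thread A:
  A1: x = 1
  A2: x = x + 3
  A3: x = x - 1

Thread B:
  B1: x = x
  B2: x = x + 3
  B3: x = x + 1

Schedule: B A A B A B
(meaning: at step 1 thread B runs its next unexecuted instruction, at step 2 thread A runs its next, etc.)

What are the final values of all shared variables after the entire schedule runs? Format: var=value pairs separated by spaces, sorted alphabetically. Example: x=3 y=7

Answer: x=7

Derivation:
Step 1: thread B executes B1 (x = x). Shared: x=0. PCs: A@0 B@1
Step 2: thread A executes A1 (x = 1). Shared: x=1. PCs: A@1 B@1
Step 3: thread A executes A2 (x = x + 3). Shared: x=4. PCs: A@2 B@1
Step 4: thread B executes B2 (x = x + 3). Shared: x=7. PCs: A@2 B@2
Step 5: thread A executes A3 (x = x - 1). Shared: x=6. PCs: A@3 B@2
Step 6: thread B executes B3 (x = x + 1). Shared: x=7. PCs: A@3 B@3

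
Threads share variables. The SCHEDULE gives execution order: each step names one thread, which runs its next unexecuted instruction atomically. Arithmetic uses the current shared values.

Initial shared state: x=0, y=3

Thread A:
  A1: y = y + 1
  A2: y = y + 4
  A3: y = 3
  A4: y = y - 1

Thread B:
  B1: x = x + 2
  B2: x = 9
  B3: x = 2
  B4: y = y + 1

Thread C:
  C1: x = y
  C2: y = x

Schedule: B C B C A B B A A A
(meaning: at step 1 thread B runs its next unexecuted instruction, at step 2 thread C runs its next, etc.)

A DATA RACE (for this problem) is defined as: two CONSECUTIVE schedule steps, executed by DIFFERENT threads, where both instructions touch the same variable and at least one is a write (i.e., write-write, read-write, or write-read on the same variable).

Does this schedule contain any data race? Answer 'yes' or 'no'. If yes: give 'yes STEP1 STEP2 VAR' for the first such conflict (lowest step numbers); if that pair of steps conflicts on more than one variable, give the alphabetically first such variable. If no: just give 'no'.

Steps 1,2: B(x = x + 2) vs C(x = y). RACE on x (W-W).
Steps 2,3: C(x = y) vs B(x = 9). RACE on x (W-W).
Steps 3,4: B(x = 9) vs C(y = x). RACE on x (W-R).
Steps 4,5: C(y = x) vs A(y = y + 1). RACE on y (W-W).
Steps 5,6: A(r=y,w=y) vs B(r=-,w=x). No conflict.
Steps 6,7: same thread (B). No race.
Steps 7,8: B(y = y + 1) vs A(y = y + 4). RACE on y (W-W).
Steps 8,9: same thread (A). No race.
Steps 9,10: same thread (A). No race.
First conflict at steps 1,2.

Answer: yes 1 2 x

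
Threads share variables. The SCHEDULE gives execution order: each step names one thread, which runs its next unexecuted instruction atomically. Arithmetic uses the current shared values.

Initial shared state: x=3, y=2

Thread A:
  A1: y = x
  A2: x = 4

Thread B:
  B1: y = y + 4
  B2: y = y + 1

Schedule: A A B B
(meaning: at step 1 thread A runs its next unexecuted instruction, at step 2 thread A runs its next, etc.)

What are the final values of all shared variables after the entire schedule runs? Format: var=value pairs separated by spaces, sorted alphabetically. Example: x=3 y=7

Step 1: thread A executes A1 (y = x). Shared: x=3 y=3. PCs: A@1 B@0
Step 2: thread A executes A2 (x = 4). Shared: x=4 y=3. PCs: A@2 B@0
Step 3: thread B executes B1 (y = y + 4). Shared: x=4 y=7. PCs: A@2 B@1
Step 4: thread B executes B2 (y = y + 1). Shared: x=4 y=8. PCs: A@2 B@2

Answer: x=4 y=8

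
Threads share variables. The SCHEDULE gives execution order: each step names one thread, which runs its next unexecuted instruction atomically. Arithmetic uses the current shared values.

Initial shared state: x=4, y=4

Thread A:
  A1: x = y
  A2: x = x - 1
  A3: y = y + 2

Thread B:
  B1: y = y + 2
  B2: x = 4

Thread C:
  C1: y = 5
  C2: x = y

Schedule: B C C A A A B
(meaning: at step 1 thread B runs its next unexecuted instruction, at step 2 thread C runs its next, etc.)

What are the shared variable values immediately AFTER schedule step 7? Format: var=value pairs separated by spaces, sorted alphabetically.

Step 1: thread B executes B1 (y = y + 2). Shared: x=4 y=6. PCs: A@0 B@1 C@0
Step 2: thread C executes C1 (y = 5). Shared: x=4 y=5. PCs: A@0 B@1 C@1
Step 3: thread C executes C2 (x = y). Shared: x=5 y=5. PCs: A@0 B@1 C@2
Step 4: thread A executes A1 (x = y). Shared: x=5 y=5. PCs: A@1 B@1 C@2
Step 5: thread A executes A2 (x = x - 1). Shared: x=4 y=5. PCs: A@2 B@1 C@2
Step 6: thread A executes A3 (y = y + 2). Shared: x=4 y=7. PCs: A@3 B@1 C@2
Step 7: thread B executes B2 (x = 4). Shared: x=4 y=7. PCs: A@3 B@2 C@2

Answer: x=4 y=7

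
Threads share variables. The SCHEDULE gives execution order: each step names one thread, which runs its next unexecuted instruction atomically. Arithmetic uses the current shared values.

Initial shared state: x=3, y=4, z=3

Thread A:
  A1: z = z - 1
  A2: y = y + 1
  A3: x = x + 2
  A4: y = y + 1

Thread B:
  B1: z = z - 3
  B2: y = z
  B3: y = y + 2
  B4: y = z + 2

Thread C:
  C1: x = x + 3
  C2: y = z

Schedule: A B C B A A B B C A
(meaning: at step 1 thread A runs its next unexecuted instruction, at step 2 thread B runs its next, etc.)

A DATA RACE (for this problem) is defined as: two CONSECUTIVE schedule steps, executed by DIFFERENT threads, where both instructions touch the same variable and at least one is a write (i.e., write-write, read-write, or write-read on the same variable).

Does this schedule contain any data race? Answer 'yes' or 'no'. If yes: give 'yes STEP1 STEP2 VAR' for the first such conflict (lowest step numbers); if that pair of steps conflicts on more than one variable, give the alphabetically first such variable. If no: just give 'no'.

Answer: yes 1 2 z

Derivation:
Steps 1,2: A(z = z - 1) vs B(z = z - 3). RACE on z (W-W).
Steps 2,3: B(r=z,w=z) vs C(r=x,w=x). No conflict.
Steps 3,4: C(r=x,w=x) vs B(r=z,w=y). No conflict.
Steps 4,5: B(y = z) vs A(y = y + 1). RACE on y (W-W).
Steps 5,6: same thread (A). No race.
Steps 6,7: A(r=x,w=x) vs B(r=y,w=y). No conflict.
Steps 7,8: same thread (B). No race.
Steps 8,9: B(y = z + 2) vs C(y = z). RACE on y (W-W).
Steps 9,10: C(y = z) vs A(y = y + 1). RACE on y (W-W).
First conflict at steps 1,2.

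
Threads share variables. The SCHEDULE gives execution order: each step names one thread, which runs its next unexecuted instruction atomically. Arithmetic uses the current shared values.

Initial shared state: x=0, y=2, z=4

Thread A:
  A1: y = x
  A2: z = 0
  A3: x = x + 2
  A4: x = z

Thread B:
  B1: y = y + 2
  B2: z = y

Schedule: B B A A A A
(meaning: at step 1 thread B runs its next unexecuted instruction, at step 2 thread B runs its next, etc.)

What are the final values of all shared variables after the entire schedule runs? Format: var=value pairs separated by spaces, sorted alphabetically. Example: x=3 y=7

Step 1: thread B executes B1 (y = y + 2). Shared: x=0 y=4 z=4. PCs: A@0 B@1
Step 2: thread B executes B2 (z = y). Shared: x=0 y=4 z=4. PCs: A@0 B@2
Step 3: thread A executes A1 (y = x). Shared: x=0 y=0 z=4. PCs: A@1 B@2
Step 4: thread A executes A2 (z = 0). Shared: x=0 y=0 z=0. PCs: A@2 B@2
Step 5: thread A executes A3 (x = x + 2). Shared: x=2 y=0 z=0. PCs: A@3 B@2
Step 6: thread A executes A4 (x = z). Shared: x=0 y=0 z=0. PCs: A@4 B@2

Answer: x=0 y=0 z=0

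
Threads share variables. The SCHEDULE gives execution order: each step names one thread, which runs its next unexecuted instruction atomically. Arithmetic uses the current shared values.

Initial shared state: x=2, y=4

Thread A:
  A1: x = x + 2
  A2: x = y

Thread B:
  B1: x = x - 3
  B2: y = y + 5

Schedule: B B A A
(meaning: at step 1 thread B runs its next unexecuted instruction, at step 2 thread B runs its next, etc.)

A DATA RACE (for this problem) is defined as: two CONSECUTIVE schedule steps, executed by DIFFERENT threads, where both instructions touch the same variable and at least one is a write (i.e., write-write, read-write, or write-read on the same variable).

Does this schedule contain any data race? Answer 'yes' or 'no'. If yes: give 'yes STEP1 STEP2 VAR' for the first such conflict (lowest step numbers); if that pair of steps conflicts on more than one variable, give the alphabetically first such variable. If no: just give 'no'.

Answer: no

Derivation:
Steps 1,2: same thread (B). No race.
Steps 2,3: B(r=y,w=y) vs A(r=x,w=x). No conflict.
Steps 3,4: same thread (A). No race.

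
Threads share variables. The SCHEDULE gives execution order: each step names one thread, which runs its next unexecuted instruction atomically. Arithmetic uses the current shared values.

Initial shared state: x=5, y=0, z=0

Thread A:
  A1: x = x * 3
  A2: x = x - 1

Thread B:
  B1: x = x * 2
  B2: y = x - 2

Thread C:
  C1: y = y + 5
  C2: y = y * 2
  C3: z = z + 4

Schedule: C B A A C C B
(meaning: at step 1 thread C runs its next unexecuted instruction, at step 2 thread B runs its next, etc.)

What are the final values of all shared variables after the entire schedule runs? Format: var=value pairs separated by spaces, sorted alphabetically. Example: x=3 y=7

Answer: x=29 y=27 z=4

Derivation:
Step 1: thread C executes C1 (y = y + 5). Shared: x=5 y=5 z=0. PCs: A@0 B@0 C@1
Step 2: thread B executes B1 (x = x * 2). Shared: x=10 y=5 z=0. PCs: A@0 B@1 C@1
Step 3: thread A executes A1 (x = x * 3). Shared: x=30 y=5 z=0. PCs: A@1 B@1 C@1
Step 4: thread A executes A2 (x = x - 1). Shared: x=29 y=5 z=0. PCs: A@2 B@1 C@1
Step 5: thread C executes C2 (y = y * 2). Shared: x=29 y=10 z=0. PCs: A@2 B@1 C@2
Step 6: thread C executes C3 (z = z + 4). Shared: x=29 y=10 z=4. PCs: A@2 B@1 C@3
Step 7: thread B executes B2 (y = x - 2). Shared: x=29 y=27 z=4. PCs: A@2 B@2 C@3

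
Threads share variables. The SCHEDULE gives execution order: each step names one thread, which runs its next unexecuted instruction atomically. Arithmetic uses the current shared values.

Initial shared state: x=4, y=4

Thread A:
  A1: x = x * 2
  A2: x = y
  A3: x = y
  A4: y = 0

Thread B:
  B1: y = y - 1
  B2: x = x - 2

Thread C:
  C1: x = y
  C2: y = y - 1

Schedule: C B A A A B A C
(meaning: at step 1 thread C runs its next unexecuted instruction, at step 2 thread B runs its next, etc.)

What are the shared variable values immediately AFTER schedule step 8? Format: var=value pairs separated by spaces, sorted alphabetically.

Step 1: thread C executes C1 (x = y). Shared: x=4 y=4. PCs: A@0 B@0 C@1
Step 2: thread B executes B1 (y = y - 1). Shared: x=4 y=3. PCs: A@0 B@1 C@1
Step 3: thread A executes A1 (x = x * 2). Shared: x=8 y=3. PCs: A@1 B@1 C@1
Step 4: thread A executes A2 (x = y). Shared: x=3 y=3. PCs: A@2 B@1 C@1
Step 5: thread A executes A3 (x = y). Shared: x=3 y=3. PCs: A@3 B@1 C@1
Step 6: thread B executes B2 (x = x - 2). Shared: x=1 y=3. PCs: A@3 B@2 C@1
Step 7: thread A executes A4 (y = 0). Shared: x=1 y=0. PCs: A@4 B@2 C@1
Step 8: thread C executes C2 (y = y - 1). Shared: x=1 y=-1. PCs: A@4 B@2 C@2

Answer: x=1 y=-1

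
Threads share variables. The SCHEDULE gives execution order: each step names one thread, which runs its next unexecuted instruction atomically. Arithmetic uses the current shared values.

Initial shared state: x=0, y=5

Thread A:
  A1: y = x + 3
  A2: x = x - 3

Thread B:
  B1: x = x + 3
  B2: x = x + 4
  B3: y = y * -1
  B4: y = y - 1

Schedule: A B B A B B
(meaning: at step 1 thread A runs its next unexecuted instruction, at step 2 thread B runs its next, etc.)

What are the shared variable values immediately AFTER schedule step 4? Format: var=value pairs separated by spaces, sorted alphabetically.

Answer: x=4 y=3

Derivation:
Step 1: thread A executes A1 (y = x + 3). Shared: x=0 y=3. PCs: A@1 B@0
Step 2: thread B executes B1 (x = x + 3). Shared: x=3 y=3. PCs: A@1 B@1
Step 3: thread B executes B2 (x = x + 4). Shared: x=7 y=3. PCs: A@1 B@2
Step 4: thread A executes A2 (x = x - 3). Shared: x=4 y=3. PCs: A@2 B@2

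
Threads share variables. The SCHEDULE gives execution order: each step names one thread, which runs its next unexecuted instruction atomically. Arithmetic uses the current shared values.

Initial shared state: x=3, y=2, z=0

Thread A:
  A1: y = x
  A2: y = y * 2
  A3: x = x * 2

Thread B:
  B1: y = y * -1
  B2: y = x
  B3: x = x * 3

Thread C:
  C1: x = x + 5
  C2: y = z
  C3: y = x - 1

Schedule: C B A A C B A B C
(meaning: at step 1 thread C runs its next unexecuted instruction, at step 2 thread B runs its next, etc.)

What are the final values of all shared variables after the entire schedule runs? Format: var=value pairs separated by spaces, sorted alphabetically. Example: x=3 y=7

Step 1: thread C executes C1 (x = x + 5). Shared: x=8 y=2 z=0. PCs: A@0 B@0 C@1
Step 2: thread B executes B1 (y = y * -1). Shared: x=8 y=-2 z=0. PCs: A@0 B@1 C@1
Step 3: thread A executes A1 (y = x). Shared: x=8 y=8 z=0. PCs: A@1 B@1 C@1
Step 4: thread A executes A2 (y = y * 2). Shared: x=8 y=16 z=0. PCs: A@2 B@1 C@1
Step 5: thread C executes C2 (y = z). Shared: x=8 y=0 z=0. PCs: A@2 B@1 C@2
Step 6: thread B executes B2 (y = x). Shared: x=8 y=8 z=0. PCs: A@2 B@2 C@2
Step 7: thread A executes A3 (x = x * 2). Shared: x=16 y=8 z=0. PCs: A@3 B@2 C@2
Step 8: thread B executes B3 (x = x * 3). Shared: x=48 y=8 z=0. PCs: A@3 B@3 C@2
Step 9: thread C executes C3 (y = x - 1). Shared: x=48 y=47 z=0. PCs: A@3 B@3 C@3

Answer: x=48 y=47 z=0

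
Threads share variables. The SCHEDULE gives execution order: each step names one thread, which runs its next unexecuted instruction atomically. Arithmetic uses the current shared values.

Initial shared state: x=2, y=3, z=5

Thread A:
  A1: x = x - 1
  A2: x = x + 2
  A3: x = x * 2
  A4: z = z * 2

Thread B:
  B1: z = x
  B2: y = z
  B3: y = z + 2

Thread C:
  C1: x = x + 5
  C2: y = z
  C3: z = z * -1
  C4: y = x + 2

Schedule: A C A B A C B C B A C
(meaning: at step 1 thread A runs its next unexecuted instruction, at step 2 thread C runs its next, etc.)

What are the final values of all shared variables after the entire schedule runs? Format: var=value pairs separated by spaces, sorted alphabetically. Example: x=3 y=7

Answer: x=16 y=18 z=-16

Derivation:
Step 1: thread A executes A1 (x = x - 1). Shared: x=1 y=3 z=5. PCs: A@1 B@0 C@0
Step 2: thread C executes C1 (x = x + 5). Shared: x=6 y=3 z=5. PCs: A@1 B@0 C@1
Step 3: thread A executes A2 (x = x + 2). Shared: x=8 y=3 z=5. PCs: A@2 B@0 C@1
Step 4: thread B executes B1 (z = x). Shared: x=8 y=3 z=8. PCs: A@2 B@1 C@1
Step 5: thread A executes A3 (x = x * 2). Shared: x=16 y=3 z=8. PCs: A@3 B@1 C@1
Step 6: thread C executes C2 (y = z). Shared: x=16 y=8 z=8. PCs: A@3 B@1 C@2
Step 7: thread B executes B2 (y = z). Shared: x=16 y=8 z=8. PCs: A@3 B@2 C@2
Step 8: thread C executes C3 (z = z * -1). Shared: x=16 y=8 z=-8. PCs: A@3 B@2 C@3
Step 9: thread B executes B3 (y = z + 2). Shared: x=16 y=-6 z=-8. PCs: A@3 B@3 C@3
Step 10: thread A executes A4 (z = z * 2). Shared: x=16 y=-6 z=-16. PCs: A@4 B@3 C@3
Step 11: thread C executes C4 (y = x + 2). Shared: x=16 y=18 z=-16. PCs: A@4 B@3 C@4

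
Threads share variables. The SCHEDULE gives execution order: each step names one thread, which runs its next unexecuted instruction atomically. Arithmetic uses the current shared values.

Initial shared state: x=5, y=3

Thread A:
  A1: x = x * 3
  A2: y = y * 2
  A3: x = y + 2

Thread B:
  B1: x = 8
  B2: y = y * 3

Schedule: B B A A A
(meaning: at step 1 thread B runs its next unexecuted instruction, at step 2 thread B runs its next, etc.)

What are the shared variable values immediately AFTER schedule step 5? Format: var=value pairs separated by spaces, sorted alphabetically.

Answer: x=20 y=18

Derivation:
Step 1: thread B executes B1 (x = 8). Shared: x=8 y=3. PCs: A@0 B@1
Step 2: thread B executes B2 (y = y * 3). Shared: x=8 y=9. PCs: A@0 B@2
Step 3: thread A executes A1 (x = x * 3). Shared: x=24 y=9. PCs: A@1 B@2
Step 4: thread A executes A2 (y = y * 2). Shared: x=24 y=18. PCs: A@2 B@2
Step 5: thread A executes A3 (x = y + 2). Shared: x=20 y=18. PCs: A@3 B@2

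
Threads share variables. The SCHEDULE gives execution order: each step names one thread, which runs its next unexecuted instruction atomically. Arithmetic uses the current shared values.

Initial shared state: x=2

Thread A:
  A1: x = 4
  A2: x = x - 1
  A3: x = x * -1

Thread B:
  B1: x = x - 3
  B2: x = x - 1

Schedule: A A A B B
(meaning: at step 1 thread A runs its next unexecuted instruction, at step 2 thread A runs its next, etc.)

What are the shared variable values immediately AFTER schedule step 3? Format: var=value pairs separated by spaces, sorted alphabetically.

Answer: x=-3

Derivation:
Step 1: thread A executes A1 (x = 4). Shared: x=4. PCs: A@1 B@0
Step 2: thread A executes A2 (x = x - 1). Shared: x=3. PCs: A@2 B@0
Step 3: thread A executes A3 (x = x * -1). Shared: x=-3. PCs: A@3 B@0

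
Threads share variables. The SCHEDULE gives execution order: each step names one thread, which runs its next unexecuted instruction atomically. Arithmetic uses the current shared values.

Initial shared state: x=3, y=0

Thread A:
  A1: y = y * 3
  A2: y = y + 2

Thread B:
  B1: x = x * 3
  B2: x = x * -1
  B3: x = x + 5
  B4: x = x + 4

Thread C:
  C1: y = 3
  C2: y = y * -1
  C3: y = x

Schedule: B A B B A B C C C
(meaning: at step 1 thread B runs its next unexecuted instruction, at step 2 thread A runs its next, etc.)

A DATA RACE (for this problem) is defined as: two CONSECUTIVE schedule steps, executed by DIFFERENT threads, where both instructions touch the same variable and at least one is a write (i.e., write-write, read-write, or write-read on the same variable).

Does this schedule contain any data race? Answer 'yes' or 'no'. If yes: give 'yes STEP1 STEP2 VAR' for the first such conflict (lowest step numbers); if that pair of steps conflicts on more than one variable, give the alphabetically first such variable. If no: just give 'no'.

Steps 1,2: B(r=x,w=x) vs A(r=y,w=y). No conflict.
Steps 2,3: A(r=y,w=y) vs B(r=x,w=x). No conflict.
Steps 3,4: same thread (B). No race.
Steps 4,5: B(r=x,w=x) vs A(r=y,w=y). No conflict.
Steps 5,6: A(r=y,w=y) vs B(r=x,w=x). No conflict.
Steps 6,7: B(r=x,w=x) vs C(r=-,w=y). No conflict.
Steps 7,8: same thread (C). No race.
Steps 8,9: same thread (C). No race.

Answer: no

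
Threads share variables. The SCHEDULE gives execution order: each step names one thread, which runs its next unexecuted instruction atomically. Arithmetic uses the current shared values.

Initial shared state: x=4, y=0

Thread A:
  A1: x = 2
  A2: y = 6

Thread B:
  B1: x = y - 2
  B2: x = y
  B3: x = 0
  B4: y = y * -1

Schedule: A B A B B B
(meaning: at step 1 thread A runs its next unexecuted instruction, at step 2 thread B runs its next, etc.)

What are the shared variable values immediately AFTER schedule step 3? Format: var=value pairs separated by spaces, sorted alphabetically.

Step 1: thread A executes A1 (x = 2). Shared: x=2 y=0. PCs: A@1 B@0
Step 2: thread B executes B1 (x = y - 2). Shared: x=-2 y=0. PCs: A@1 B@1
Step 3: thread A executes A2 (y = 6). Shared: x=-2 y=6. PCs: A@2 B@1

Answer: x=-2 y=6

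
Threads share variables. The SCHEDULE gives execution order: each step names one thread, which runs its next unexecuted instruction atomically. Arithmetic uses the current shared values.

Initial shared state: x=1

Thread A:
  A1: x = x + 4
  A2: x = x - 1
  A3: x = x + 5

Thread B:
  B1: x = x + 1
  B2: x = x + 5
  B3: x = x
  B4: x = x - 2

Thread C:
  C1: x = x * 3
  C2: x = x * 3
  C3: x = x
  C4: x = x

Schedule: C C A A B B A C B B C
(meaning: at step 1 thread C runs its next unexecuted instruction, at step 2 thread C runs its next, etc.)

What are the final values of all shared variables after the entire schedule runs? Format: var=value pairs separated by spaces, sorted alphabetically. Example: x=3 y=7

Step 1: thread C executes C1 (x = x * 3). Shared: x=3. PCs: A@0 B@0 C@1
Step 2: thread C executes C2 (x = x * 3). Shared: x=9. PCs: A@0 B@0 C@2
Step 3: thread A executes A1 (x = x + 4). Shared: x=13. PCs: A@1 B@0 C@2
Step 4: thread A executes A2 (x = x - 1). Shared: x=12. PCs: A@2 B@0 C@2
Step 5: thread B executes B1 (x = x + 1). Shared: x=13. PCs: A@2 B@1 C@2
Step 6: thread B executes B2 (x = x + 5). Shared: x=18. PCs: A@2 B@2 C@2
Step 7: thread A executes A3 (x = x + 5). Shared: x=23. PCs: A@3 B@2 C@2
Step 8: thread C executes C3 (x = x). Shared: x=23. PCs: A@3 B@2 C@3
Step 9: thread B executes B3 (x = x). Shared: x=23. PCs: A@3 B@3 C@3
Step 10: thread B executes B4 (x = x - 2). Shared: x=21. PCs: A@3 B@4 C@3
Step 11: thread C executes C4 (x = x). Shared: x=21. PCs: A@3 B@4 C@4

Answer: x=21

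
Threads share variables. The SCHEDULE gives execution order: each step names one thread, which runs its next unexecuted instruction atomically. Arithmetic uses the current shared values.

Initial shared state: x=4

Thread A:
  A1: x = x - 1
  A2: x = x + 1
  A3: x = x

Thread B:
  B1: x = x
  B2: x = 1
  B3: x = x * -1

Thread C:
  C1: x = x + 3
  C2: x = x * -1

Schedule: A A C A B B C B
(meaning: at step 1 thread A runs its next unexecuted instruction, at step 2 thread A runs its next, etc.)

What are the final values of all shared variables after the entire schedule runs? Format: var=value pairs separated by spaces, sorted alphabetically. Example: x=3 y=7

Answer: x=1

Derivation:
Step 1: thread A executes A1 (x = x - 1). Shared: x=3. PCs: A@1 B@0 C@0
Step 2: thread A executes A2 (x = x + 1). Shared: x=4. PCs: A@2 B@0 C@0
Step 3: thread C executes C1 (x = x + 3). Shared: x=7. PCs: A@2 B@0 C@1
Step 4: thread A executes A3 (x = x). Shared: x=7. PCs: A@3 B@0 C@1
Step 5: thread B executes B1 (x = x). Shared: x=7. PCs: A@3 B@1 C@1
Step 6: thread B executes B2 (x = 1). Shared: x=1. PCs: A@3 B@2 C@1
Step 7: thread C executes C2 (x = x * -1). Shared: x=-1. PCs: A@3 B@2 C@2
Step 8: thread B executes B3 (x = x * -1). Shared: x=1. PCs: A@3 B@3 C@2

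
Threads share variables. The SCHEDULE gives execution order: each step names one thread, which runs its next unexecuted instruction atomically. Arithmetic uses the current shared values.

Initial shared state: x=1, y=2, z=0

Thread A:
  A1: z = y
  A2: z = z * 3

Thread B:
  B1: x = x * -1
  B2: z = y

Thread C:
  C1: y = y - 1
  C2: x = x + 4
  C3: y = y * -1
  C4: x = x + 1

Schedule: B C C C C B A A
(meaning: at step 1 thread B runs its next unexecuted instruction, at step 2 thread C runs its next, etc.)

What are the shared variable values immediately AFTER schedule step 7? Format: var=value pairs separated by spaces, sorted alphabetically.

Answer: x=4 y=-1 z=-1

Derivation:
Step 1: thread B executes B1 (x = x * -1). Shared: x=-1 y=2 z=0. PCs: A@0 B@1 C@0
Step 2: thread C executes C1 (y = y - 1). Shared: x=-1 y=1 z=0. PCs: A@0 B@1 C@1
Step 3: thread C executes C2 (x = x + 4). Shared: x=3 y=1 z=0. PCs: A@0 B@1 C@2
Step 4: thread C executes C3 (y = y * -1). Shared: x=3 y=-1 z=0. PCs: A@0 B@1 C@3
Step 5: thread C executes C4 (x = x + 1). Shared: x=4 y=-1 z=0. PCs: A@0 B@1 C@4
Step 6: thread B executes B2 (z = y). Shared: x=4 y=-1 z=-1. PCs: A@0 B@2 C@4
Step 7: thread A executes A1 (z = y). Shared: x=4 y=-1 z=-1. PCs: A@1 B@2 C@4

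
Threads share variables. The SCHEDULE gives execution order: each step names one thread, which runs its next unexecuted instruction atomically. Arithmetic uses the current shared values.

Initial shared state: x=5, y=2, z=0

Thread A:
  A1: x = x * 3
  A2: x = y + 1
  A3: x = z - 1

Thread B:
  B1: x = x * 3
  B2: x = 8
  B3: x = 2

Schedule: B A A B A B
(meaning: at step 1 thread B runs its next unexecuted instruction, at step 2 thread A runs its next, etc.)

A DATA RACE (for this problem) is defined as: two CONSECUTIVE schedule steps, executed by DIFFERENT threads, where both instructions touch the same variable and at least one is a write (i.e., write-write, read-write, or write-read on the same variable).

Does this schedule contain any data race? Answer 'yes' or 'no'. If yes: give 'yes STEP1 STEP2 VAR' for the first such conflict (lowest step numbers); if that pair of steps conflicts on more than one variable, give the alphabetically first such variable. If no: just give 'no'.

Answer: yes 1 2 x

Derivation:
Steps 1,2: B(x = x * 3) vs A(x = x * 3). RACE on x (W-W).
Steps 2,3: same thread (A). No race.
Steps 3,4: A(x = y + 1) vs B(x = 8). RACE on x (W-W).
Steps 4,5: B(x = 8) vs A(x = z - 1). RACE on x (W-W).
Steps 5,6: A(x = z - 1) vs B(x = 2). RACE on x (W-W).
First conflict at steps 1,2.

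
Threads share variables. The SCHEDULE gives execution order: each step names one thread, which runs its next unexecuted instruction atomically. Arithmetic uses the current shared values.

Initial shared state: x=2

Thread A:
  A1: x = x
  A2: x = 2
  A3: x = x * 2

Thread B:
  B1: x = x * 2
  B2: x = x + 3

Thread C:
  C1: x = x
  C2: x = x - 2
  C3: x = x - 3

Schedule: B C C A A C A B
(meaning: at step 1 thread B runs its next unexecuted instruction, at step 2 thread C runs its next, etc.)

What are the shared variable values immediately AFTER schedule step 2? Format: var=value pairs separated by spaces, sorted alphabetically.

Answer: x=4

Derivation:
Step 1: thread B executes B1 (x = x * 2). Shared: x=4. PCs: A@0 B@1 C@0
Step 2: thread C executes C1 (x = x). Shared: x=4. PCs: A@0 B@1 C@1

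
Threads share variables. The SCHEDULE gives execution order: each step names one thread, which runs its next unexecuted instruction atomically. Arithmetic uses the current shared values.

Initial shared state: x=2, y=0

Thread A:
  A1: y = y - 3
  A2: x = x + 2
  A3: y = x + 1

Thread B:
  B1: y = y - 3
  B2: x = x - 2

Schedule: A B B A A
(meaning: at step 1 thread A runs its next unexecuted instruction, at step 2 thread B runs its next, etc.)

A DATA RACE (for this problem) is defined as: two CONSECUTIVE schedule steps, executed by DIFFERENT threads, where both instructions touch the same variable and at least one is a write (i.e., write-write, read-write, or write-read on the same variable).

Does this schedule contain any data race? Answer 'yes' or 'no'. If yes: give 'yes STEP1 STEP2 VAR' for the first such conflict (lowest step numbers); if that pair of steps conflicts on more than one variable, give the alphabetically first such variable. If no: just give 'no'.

Steps 1,2: A(y = y - 3) vs B(y = y - 3). RACE on y (W-W).
Steps 2,3: same thread (B). No race.
Steps 3,4: B(x = x - 2) vs A(x = x + 2). RACE on x (W-W).
Steps 4,5: same thread (A). No race.
First conflict at steps 1,2.

Answer: yes 1 2 y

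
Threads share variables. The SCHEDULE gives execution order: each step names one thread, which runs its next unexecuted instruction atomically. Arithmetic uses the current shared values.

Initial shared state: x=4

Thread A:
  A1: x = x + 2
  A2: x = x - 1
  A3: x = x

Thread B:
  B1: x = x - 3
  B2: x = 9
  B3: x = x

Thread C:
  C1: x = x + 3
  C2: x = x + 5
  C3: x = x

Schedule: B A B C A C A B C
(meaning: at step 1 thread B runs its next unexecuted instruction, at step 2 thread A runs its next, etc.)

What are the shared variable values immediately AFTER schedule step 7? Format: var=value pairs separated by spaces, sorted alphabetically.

Step 1: thread B executes B1 (x = x - 3). Shared: x=1. PCs: A@0 B@1 C@0
Step 2: thread A executes A1 (x = x + 2). Shared: x=3. PCs: A@1 B@1 C@0
Step 3: thread B executes B2 (x = 9). Shared: x=9. PCs: A@1 B@2 C@0
Step 4: thread C executes C1 (x = x + 3). Shared: x=12. PCs: A@1 B@2 C@1
Step 5: thread A executes A2 (x = x - 1). Shared: x=11. PCs: A@2 B@2 C@1
Step 6: thread C executes C2 (x = x + 5). Shared: x=16. PCs: A@2 B@2 C@2
Step 7: thread A executes A3 (x = x). Shared: x=16. PCs: A@3 B@2 C@2

Answer: x=16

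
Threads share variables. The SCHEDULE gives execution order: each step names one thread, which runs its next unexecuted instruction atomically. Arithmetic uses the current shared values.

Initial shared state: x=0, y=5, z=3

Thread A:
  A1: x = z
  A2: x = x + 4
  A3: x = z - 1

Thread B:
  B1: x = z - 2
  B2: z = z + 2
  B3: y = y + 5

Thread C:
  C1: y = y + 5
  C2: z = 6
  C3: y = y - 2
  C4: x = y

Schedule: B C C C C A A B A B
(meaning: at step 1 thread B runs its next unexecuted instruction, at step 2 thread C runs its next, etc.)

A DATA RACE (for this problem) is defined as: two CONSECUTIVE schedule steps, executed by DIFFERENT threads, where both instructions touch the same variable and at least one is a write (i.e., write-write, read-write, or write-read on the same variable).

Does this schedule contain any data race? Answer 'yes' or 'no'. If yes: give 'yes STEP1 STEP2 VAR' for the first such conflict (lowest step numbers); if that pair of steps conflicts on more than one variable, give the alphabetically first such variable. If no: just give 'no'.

Answer: yes 5 6 x

Derivation:
Steps 1,2: B(r=z,w=x) vs C(r=y,w=y). No conflict.
Steps 2,3: same thread (C). No race.
Steps 3,4: same thread (C). No race.
Steps 4,5: same thread (C). No race.
Steps 5,6: C(x = y) vs A(x = z). RACE on x (W-W).
Steps 6,7: same thread (A). No race.
Steps 7,8: A(r=x,w=x) vs B(r=z,w=z). No conflict.
Steps 8,9: B(z = z + 2) vs A(x = z - 1). RACE on z (W-R).
Steps 9,10: A(r=z,w=x) vs B(r=y,w=y). No conflict.
First conflict at steps 5,6.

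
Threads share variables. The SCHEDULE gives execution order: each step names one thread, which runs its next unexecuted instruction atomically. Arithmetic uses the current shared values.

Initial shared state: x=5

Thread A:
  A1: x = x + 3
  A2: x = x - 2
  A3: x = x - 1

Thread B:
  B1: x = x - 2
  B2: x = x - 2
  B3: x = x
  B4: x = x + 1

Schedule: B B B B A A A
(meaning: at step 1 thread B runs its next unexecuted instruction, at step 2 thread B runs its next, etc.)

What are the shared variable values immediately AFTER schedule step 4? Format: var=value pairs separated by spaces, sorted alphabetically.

Step 1: thread B executes B1 (x = x - 2). Shared: x=3. PCs: A@0 B@1
Step 2: thread B executes B2 (x = x - 2). Shared: x=1. PCs: A@0 B@2
Step 3: thread B executes B3 (x = x). Shared: x=1. PCs: A@0 B@3
Step 4: thread B executes B4 (x = x + 1). Shared: x=2. PCs: A@0 B@4

Answer: x=2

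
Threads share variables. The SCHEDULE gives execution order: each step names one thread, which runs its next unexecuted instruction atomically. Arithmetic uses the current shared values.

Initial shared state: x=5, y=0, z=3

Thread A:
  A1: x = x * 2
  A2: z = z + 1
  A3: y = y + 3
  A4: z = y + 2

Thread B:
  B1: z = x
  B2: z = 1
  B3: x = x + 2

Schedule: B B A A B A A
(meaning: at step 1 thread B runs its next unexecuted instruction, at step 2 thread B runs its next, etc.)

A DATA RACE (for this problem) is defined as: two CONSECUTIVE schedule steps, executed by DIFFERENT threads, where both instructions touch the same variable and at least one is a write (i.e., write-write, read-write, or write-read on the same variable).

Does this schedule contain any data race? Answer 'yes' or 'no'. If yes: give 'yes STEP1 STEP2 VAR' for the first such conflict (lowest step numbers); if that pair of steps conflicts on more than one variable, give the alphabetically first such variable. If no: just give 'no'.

Answer: no

Derivation:
Steps 1,2: same thread (B). No race.
Steps 2,3: B(r=-,w=z) vs A(r=x,w=x). No conflict.
Steps 3,4: same thread (A). No race.
Steps 4,5: A(r=z,w=z) vs B(r=x,w=x). No conflict.
Steps 5,6: B(r=x,w=x) vs A(r=y,w=y). No conflict.
Steps 6,7: same thread (A). No race.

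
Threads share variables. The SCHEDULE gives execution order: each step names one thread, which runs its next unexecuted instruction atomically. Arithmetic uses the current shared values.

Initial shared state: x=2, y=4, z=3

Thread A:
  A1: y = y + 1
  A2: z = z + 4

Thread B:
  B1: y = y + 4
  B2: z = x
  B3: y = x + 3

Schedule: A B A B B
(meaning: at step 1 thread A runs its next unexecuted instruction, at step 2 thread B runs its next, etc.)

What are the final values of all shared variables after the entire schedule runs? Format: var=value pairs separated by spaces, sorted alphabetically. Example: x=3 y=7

Answer: x=2 y=5 z=2

Derivation:
Step 1: thread A executes A1 (y = y + 1). Shared: x=2 y=5 z=3. PCs: A@1 B@0
Step 2: thread B executes B1 (y = y + 4). Shared: x=2 y=9 z=3. PCs: A@1 B@1
Step 3: thread A executes A2 (z = z + 4). Shared: x=2 y=9 z=7. PCs: A@2 B@1
Step 4: thread B executes B2 (z = x). Shared: x=2 y=9 z=2. PCs: A@2 B@2
Step 5: thread B executes B3 (y = x + 3). Shared: x=2 y=5 z=2. PCs: A@2 B@3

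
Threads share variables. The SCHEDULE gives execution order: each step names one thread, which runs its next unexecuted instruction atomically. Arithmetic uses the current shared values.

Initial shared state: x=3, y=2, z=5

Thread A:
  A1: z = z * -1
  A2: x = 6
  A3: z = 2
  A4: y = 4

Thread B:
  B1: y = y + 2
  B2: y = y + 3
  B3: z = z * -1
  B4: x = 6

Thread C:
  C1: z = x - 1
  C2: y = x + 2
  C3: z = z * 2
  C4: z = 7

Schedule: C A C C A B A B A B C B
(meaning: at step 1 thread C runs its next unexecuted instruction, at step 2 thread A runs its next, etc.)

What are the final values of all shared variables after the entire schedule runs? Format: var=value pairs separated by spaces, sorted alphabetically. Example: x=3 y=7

Answer: x=6 y=4 z=7

Derivation:
Step 1: thread C executes C1 (z = x - 1). Shared: x=3 y=2 z=2. PCs: A@0 B@0 C@1
Step 2: thread A executes A1 (z = z * -1). Shared: x=3 y=2 z=-2. PCs: A@1 B@0 C@1
Step 3: thread C executes C2 (y = x + 2). Shared: x=3 y=5 z=-2. PCs: A@1 B@0 C@2
Step 4: thread C executes C3 (z = z * 2). Shared: x=3 y=5 z=-4. PCs: A@1 B@0 C@3
Step 5: thread A executes A2 (x = 6). Shared: x=6 y=5 z=-4. PCs: A@2 B@0 C@3
Step 6: thread B executes B1 (y = y + 2). Shared: x=6 y=7 z=-4. PCs: A@2 B@1 C@3
Step 7: thread A executes A3 (z = 2). Shared: x=6 y=7 z=2. PCs: A@3 B@1 C@3
Step 8: thread B executes B2 (y = y + 3). Shared: x=6 y=10 z=2. PCs: A@3 B@2 C@3
Step 9: thread A executes A4 (y = 4). Shared: x=6 y=4 z=2. PCs: A@4 B@2 C@3
Step 10: thread B executes B3 (z = z * -1). Shared: x=6 y=4 z=-2. PCs: A@4 B@3 C@3
Step 11: thread C executes C4 (z = 7). Shared: x=6 y=4 z=7. PCs: A@4 B@3 C@4
Step 12: thread B executes B4 (x = 6). Shared: x=6 y=4 z=7. PCs: A@4 B@4 C@4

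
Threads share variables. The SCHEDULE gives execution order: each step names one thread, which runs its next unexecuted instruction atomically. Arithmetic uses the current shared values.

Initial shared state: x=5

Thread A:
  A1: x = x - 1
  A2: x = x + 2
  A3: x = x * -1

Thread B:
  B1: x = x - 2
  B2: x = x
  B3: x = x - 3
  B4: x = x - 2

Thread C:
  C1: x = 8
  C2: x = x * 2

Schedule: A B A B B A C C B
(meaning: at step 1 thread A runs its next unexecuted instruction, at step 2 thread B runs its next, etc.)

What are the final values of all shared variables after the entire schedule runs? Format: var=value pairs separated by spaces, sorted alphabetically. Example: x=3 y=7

Step 1: thread A executes A1 (x = x - 1). Shared: x=4. PCs: A@1 B@0 C@0
Step 2: thread B executes B1 (x = x - 2). Shared: x=2. PCs: A@1 B@1 C@0
Step 3: thread A executes A2 (x = x + 2). Shared: x=4. PCs: A@2 B@1 C@0
Step 4: thread B executes B2 (x = x). Shared: x=4. PCs: A@2 B@2 C@0
Step 5: thread B executes B3 (x = x - 3). Shared: x=1. PCs: A@2 B@3 C@0
Step 6: thread A executes A3 (x = x * -1). Shared: x=-1. PCs: A@3 B@3 C@0
Step 7: thread C executes C1 (x = 8). Shared: x=8. PCs: A@3 B@3 C@1
Step 8: thread C executes C2 (x = x * 2). Shared: x=16. PCs: A@3 B@3 C@2
Step 9: thread B executes B4 (x = x - 2). Shared: x=14. PCs: A@3 B@4 C@2

Answer: x=14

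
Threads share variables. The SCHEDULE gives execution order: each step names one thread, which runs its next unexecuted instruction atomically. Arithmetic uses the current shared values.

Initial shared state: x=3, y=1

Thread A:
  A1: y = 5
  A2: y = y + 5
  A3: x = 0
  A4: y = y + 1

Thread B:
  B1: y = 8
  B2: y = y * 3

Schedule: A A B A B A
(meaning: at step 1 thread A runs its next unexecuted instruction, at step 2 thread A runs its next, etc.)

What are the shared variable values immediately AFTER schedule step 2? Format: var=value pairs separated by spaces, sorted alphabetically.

Step 1: thread A executes A1 (y = 5). Shared: x=3 y=5. PCs: A@1 B@0
Step 2: thread A executes A2 (y = y + 5). Shared: x=3 y=10. PCs: A@2 B@0

Answer: x=3 y=10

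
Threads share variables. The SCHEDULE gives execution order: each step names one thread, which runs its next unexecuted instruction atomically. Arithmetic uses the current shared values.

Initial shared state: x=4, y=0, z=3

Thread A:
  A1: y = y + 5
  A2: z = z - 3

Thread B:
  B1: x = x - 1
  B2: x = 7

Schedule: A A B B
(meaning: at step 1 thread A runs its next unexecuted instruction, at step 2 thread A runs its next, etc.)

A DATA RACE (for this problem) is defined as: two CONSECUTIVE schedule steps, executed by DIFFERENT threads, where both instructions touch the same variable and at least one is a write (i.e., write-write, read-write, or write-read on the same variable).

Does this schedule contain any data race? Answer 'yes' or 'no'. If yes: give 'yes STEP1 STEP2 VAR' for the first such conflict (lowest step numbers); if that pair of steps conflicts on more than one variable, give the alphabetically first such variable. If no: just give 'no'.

Steps 1,2: same thread (A). No race.
Steps 2,3: A(r=z,w=z) vs B(r=x,w=x). No conflict.
Steps 3,4: same thread (B). No race.

Answer: no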